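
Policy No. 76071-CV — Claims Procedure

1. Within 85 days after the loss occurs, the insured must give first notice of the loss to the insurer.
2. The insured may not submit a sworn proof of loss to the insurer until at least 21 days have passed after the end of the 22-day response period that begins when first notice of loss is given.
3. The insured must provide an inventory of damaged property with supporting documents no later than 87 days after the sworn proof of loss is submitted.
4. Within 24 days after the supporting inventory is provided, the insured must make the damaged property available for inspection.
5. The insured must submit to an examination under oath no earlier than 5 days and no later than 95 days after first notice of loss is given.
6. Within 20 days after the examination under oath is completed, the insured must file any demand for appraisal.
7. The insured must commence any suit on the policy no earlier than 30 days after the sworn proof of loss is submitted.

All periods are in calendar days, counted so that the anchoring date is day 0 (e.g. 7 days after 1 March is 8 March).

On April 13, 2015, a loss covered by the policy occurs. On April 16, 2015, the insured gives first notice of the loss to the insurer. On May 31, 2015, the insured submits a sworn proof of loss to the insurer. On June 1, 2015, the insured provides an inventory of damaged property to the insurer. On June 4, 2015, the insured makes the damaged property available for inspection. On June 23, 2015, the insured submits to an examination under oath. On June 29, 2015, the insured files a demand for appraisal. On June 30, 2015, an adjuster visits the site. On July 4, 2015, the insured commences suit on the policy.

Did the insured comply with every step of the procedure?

Yes

(1) due by April 13, 2015 + 85 days = July 7, 2015; completed April 16, 2015, before the deadline.
(2) permitted from May 8, 2015 + 21 days = May 29, 2015 onward; done May 31, 2015 — permitted.
(3) due by May 31, 2015 + 87 days = August 26, 2015; June 1, 2015 is within that limit.
(4) due by June 1, 2015 + 24 days = June 25, 2015; June 4, 2015 is within that limit.
(5) the permitted window runs from April 16, 2015 + 5 = April 21, 2015 to April 16, 2015 + 95 = July 20, 2015; done June 23, 2015, which is between those dates.
(6) due by June 23, 2015 + 20 days = July 13, 2015; done June 29, 2015 — timely.
(7) permitted from May 31, 2015 + 30 days = June 30, 2015 onward; done July 4, 2015, after the minimum wait.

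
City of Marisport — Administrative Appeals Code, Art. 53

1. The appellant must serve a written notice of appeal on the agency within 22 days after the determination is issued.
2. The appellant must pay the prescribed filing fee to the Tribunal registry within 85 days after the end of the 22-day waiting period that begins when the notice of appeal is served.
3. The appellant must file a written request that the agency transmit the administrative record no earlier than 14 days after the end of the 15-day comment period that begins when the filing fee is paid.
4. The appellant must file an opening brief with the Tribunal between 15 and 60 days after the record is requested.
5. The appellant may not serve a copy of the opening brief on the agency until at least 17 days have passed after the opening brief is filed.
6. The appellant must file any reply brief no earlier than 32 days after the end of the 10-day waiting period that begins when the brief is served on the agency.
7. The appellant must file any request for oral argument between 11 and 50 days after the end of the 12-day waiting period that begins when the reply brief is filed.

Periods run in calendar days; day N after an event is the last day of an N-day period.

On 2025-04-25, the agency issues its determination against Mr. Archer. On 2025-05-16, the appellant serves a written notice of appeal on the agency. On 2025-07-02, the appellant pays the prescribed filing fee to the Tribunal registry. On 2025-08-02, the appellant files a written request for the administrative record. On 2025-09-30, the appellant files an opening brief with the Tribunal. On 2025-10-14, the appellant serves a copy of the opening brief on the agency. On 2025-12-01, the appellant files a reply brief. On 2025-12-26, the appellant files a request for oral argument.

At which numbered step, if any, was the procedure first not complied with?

Step 1 — counting 22 days from 2025-04-25 (when the determination is issued) gives a deadline of 2025-05-17; 2025-05-16 is within that limit.
Step 2 — counting 85 days from 2025-06-07 (end of the 22-day waiting period, which began when the notice of appeal is served on 2025-05-16) gives a deadline of 2025-08-31; completed 2025-07-02, before the deadline.
Step 3 — must wait 14 days from 2025-07-17 (end of the 15-day comment period, which began when the filing fee is paid on 2025-07-02), so not before 2025-07-31; 2025-08-02 is on or after that date.
Step 4 — 15 and 60 days from 2025-08-02 (when the record is requested) are 2025-08-17 and 2025-10-01 respectively; done 2025-09-30 — within the window.
Step 5 — must wait 17 days from 2025-09-30 (when the opening brief is filed), so not before 2025-10-17; 2025-10-14 is 3 days before the earliest permitted date.
The analysis stops there.

Step 5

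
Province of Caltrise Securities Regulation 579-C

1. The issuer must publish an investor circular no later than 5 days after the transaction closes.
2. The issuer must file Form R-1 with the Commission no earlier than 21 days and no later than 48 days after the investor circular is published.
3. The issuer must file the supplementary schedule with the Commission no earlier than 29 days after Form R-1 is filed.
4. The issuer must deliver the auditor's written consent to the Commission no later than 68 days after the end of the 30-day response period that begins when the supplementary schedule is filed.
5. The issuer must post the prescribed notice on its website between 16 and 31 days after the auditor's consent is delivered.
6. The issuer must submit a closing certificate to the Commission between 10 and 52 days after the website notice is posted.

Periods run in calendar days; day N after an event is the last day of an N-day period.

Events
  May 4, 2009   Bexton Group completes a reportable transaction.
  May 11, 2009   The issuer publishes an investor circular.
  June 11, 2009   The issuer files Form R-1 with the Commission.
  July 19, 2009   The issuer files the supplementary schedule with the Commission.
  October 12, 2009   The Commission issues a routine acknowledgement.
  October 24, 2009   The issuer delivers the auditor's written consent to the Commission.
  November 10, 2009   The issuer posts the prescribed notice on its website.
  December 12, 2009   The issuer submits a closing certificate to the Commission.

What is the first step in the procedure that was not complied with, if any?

Step 1 — counting 5 days from May 4, 2009 (when the transaction closes) gives a deadline of May 9, 2009; May 11, 2009 misses that deadline by 2 days.
Later steps need not be reached.

Step 1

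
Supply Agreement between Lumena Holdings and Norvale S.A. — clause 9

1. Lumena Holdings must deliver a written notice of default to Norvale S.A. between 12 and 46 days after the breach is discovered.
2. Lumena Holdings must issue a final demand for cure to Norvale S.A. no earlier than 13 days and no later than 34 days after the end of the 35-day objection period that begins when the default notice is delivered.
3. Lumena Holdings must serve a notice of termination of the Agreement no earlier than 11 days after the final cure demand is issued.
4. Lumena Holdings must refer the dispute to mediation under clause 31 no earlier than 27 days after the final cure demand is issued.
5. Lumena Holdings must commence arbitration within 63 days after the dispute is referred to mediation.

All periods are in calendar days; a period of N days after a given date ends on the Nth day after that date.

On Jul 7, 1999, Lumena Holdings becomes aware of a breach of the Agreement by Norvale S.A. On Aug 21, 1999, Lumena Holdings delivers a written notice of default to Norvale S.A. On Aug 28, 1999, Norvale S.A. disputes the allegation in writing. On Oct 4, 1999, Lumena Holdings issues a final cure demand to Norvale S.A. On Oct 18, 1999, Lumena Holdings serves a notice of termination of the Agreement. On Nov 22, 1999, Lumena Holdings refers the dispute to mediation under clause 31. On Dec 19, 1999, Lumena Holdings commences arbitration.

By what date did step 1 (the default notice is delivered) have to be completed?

Step 1 runs from Jul 7, 1999, when the breach is discovered. The window is 12–46 days after Jul 7, 1999; it closes on Aug 22, 1999.

Aug 22, 1999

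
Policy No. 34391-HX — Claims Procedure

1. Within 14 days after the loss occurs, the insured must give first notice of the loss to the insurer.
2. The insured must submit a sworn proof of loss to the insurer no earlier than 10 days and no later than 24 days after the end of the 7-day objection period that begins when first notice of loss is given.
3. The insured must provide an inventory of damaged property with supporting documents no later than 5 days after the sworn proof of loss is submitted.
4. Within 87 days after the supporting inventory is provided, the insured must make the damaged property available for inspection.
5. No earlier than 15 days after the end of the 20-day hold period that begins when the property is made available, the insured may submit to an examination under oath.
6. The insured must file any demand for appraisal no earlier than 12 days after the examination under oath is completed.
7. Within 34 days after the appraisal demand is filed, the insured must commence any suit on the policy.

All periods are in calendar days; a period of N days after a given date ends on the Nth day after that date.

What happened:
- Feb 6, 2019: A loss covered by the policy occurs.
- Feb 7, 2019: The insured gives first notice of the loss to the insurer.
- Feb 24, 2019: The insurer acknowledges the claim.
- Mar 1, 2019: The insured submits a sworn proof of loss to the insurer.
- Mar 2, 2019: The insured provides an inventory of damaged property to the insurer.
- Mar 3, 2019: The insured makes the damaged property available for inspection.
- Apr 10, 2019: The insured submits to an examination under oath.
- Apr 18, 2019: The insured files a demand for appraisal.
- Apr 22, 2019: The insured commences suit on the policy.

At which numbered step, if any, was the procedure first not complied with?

Step 1 — counting 14 days from Feb 6, 2019 (when the loss occurs) gives a deadline of Feb 20, 2019; Feb 7, 2019 is within that limit.
Step 2 — 10 and 24 days from Feb 14, 2019 (end of the 7-day objection period, which began when first notice of loss is given on Feb 7, 2019) are Feb 24, 2019 and Mar 10, 2019 respectively; Mar 1, 2019 falls inside that range.
Step 3 — counting 5 days from Mar 1, 2019 (when the sworn proof of loss is submitted) gives a deadline of Mar 6, 2019; done Mar 2, 2019 — timely.
Step 4 — counting 87 days from Mar 2, 2019 (when the supporting inventory is provided) gives a deadline of May 28, 2019; done Mar 3, 2019 — timely.
Step 5 — must wait 15 days from Mar 23, 2019 (end of the 20-day hold period, which began when the property is made available on Mar 3, 2019), so not before Apr 7, 2019; done Apr 10, 2019 — permitted.
Step 6 — must wait 12 days from Apr 10, 2019 (when the examination under oath is completed), so not before Apr 22, 2019; done Apr 18, 2019 — 4 days too early.
No need to go further; step 6 was not satisfied.

Step 6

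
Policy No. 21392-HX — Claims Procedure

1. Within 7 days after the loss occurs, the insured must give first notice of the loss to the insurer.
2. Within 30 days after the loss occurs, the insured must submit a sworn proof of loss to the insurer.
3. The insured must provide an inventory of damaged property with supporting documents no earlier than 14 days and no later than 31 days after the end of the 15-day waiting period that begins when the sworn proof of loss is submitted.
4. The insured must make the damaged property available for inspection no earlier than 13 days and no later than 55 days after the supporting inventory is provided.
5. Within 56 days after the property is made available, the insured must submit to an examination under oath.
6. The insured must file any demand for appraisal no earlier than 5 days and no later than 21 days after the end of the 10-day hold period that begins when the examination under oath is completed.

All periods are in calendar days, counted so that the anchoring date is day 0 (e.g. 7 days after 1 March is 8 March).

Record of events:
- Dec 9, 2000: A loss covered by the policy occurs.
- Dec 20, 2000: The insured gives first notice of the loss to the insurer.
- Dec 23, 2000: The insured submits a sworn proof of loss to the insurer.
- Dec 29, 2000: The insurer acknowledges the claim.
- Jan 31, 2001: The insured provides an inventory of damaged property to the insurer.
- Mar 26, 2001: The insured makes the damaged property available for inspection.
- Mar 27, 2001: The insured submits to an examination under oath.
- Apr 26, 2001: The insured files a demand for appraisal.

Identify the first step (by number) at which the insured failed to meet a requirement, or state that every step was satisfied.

Step 1: 7 days after Dec 9, 2000 (when the loss occurs) is Dec 16, 2000; not done until Dec 20, 2000, 4 days after the deadline.

Step 1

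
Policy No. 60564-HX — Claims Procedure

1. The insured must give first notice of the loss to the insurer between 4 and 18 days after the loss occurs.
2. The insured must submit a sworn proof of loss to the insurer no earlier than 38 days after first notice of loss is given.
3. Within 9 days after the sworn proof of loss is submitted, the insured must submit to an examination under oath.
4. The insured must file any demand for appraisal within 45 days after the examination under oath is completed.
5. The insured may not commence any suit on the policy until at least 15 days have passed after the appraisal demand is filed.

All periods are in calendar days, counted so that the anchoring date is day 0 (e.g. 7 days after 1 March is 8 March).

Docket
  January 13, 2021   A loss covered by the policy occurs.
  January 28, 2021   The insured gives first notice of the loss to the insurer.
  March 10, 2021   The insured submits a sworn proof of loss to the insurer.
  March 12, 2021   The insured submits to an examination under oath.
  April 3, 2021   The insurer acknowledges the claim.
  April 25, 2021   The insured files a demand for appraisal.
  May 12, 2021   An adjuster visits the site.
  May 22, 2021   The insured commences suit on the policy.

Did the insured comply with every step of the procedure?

Yes

Step 1 — 4 and 18 days from January 13, 2021 (when the loss occurs) are January 17, 2021 and January 31, 2021 respectively; January 28, 2021 falls inside that range.
Step 2 — must wait 38 days from January 28, 2021 (when first notice of loss is given), so not before March 7, 2021; done March 10, 2021 — permitted.
Step 3 — counting 9 days from March 10, 2021 (when the sworn proof of loss is submitted) gives a deadline of March 19, 2021; March 12, 2021 is within that limit.
Step 4 — counting 45 days from March 12, 2021 (when the examination under oath is completed) gives a deadline of April 26, 2021; April 25, 2021 is within that limit.
Step 5 — must wait 15 days from April 25, 2021 (when the appraisal demand is filed), so not before May 10, 2021; done May 22, 2021 — permitted.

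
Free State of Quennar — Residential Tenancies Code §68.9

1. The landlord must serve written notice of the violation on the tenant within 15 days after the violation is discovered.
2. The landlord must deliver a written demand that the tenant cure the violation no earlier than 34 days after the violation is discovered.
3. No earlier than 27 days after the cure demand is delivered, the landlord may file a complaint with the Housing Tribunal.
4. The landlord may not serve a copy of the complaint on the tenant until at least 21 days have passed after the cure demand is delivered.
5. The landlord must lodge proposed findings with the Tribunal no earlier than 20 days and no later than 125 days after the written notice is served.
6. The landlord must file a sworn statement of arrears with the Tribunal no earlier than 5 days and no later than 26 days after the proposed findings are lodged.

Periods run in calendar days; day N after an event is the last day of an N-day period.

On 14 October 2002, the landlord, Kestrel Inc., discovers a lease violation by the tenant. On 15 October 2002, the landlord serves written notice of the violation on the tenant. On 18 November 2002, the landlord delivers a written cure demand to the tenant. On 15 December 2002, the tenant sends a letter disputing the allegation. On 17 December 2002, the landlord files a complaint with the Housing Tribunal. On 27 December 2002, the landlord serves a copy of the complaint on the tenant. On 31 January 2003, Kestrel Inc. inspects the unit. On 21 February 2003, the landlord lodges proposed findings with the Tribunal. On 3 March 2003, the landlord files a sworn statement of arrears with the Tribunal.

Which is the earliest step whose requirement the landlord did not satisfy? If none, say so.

Step 5

(1) due by 14 October 2002 + 15 days = 29 October 2002; completed 15 October 2002, before the deadline.
(2) permitted from 14 October 2002 + 34 days = 17 November 2002 onward; done 18 November 2002 — permitted.
(3) permitted from 18 November 2002 + 27 days = 15 December 2002 onward; 17 December 2002 is on or after that date.
(4) permitted from 18 November 2002 + 21 days = 9 December 2002 onward; 27 December 2002 is on or after that date.
(5) the permitted window runs from 15 October 2002 + 20 = 4 November 2002 to 15 October 2002 + 125 = 17 February 2003; done 21 February 2003 — 4 days after the window closed.
The procedure was therefore not followed at step 5.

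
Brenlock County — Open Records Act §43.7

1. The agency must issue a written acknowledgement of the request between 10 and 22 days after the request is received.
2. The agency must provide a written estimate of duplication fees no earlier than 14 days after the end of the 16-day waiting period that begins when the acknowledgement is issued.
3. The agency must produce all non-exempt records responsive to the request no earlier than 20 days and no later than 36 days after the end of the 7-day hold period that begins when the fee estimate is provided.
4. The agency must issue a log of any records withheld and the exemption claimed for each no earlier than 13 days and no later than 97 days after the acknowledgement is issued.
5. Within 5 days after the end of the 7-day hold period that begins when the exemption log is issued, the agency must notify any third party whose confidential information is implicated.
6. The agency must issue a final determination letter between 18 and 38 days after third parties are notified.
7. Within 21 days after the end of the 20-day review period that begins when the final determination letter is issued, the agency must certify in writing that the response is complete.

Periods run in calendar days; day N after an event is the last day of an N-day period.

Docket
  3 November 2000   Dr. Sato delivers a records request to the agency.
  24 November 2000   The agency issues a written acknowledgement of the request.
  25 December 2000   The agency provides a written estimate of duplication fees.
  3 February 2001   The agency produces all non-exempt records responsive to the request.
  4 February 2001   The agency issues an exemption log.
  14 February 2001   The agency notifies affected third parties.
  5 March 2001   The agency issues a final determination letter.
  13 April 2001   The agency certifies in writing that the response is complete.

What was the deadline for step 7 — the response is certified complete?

15 April 2001

The final determination letter is issued on 5 March 2001; the 20-day review period therefore ends 25 March 2001, and step 7 runs from that date. 21 days after 25 March 2001 is 15 April 2001.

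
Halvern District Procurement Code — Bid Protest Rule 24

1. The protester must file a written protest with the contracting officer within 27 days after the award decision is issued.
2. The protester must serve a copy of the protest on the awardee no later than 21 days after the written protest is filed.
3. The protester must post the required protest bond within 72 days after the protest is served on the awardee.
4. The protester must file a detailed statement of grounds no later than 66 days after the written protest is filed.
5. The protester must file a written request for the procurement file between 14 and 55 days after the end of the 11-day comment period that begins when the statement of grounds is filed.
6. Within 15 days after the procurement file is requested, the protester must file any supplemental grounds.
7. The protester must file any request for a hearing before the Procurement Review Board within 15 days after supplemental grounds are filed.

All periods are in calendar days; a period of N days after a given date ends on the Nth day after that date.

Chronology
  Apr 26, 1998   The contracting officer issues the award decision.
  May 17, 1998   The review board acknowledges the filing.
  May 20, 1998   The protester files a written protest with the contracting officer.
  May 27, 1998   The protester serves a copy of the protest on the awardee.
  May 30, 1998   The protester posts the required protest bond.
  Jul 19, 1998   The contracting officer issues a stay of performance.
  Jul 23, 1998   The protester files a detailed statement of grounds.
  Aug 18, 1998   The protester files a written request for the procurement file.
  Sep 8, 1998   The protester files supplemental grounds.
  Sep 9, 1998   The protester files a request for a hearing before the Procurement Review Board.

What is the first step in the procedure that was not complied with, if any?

Step 6

Step 1: 27 days after Apr 26, 1998 (when the award decision is issued) is May 23, 1998; May 20, 1998 is within that limit.
Step 2: 21 days after May 20, 1998 (when the written protest is filed) is Jun 10, 1998; completed May 27, 1998, before the deadline.
Step 3: 72 days after May 27, 1998 (when the protest is served on the awardee) is Aug 7, 1998; completed May 30, 1998, before the deadline.
Step 4: 66 days after May 20, 1998 (when the written protest is filed) is Jul 25, 1998; Jul 23, 1998 is within that limit.
Step 5: the window is 14–55 days after Aug 3, 1998 (end of the 11-day comment period, which began when the statement of grounds is filed on Jul 23, 1998), so Aug 17, 1998 through Sep 27, 1998; Aug 18, 1998 falls inside that range.
Step 6: 15 days after Aug 18, 1998 (when the procurement file is requested) is Sep 2, 1998; done Sep 8, 1998 — 6 days late.
The analysis stops there.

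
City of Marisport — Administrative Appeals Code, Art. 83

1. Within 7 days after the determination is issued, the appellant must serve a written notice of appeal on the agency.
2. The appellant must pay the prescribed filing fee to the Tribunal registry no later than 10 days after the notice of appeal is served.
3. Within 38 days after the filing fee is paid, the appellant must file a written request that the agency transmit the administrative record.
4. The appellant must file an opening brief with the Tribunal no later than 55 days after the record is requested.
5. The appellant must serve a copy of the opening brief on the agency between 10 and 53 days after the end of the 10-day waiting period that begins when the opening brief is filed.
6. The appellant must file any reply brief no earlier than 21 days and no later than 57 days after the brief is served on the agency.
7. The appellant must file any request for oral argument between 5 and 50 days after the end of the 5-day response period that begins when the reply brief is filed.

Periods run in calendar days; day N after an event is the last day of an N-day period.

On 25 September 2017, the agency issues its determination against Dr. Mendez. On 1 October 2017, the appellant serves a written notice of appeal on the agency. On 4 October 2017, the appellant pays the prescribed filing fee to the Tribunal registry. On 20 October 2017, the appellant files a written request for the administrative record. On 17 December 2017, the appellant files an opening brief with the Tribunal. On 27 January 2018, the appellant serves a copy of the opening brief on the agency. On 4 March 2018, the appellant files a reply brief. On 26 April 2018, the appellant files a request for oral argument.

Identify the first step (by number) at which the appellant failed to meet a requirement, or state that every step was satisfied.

(1) due by 25 September 2017 + 7 days = 2 October 2017; done 1 October 2017 — timely.
(2) due by 1 October 2017 + 10 days = 11 October 2017; done 4 October 2017 — timely.
(3) due by 4 October 2017 + 38 days = 11 November 2017; 20 October 2017 is within that limit.
(4) due by 20 October 2017 + 55 days = 14 December 2017; done 17 December 2017 — 3 days late.

Step 4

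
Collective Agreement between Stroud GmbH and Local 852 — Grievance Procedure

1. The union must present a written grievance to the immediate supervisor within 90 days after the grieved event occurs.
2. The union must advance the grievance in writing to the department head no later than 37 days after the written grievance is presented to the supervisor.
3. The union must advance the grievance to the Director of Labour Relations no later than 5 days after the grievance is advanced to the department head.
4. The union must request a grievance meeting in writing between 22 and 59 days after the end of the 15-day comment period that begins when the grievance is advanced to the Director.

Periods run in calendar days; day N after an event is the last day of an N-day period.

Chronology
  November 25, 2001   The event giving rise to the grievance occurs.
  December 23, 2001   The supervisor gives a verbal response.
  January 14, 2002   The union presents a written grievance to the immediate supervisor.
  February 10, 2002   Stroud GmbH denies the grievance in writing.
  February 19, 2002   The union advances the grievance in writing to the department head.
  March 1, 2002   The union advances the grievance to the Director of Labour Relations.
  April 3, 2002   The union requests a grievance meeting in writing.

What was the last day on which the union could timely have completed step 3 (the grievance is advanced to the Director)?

Step 3 runs from February 19, 2002, when the grievance is advanced to the department head. 5 days after February 19, 2002 is February 24, 2002.

February 24, 2002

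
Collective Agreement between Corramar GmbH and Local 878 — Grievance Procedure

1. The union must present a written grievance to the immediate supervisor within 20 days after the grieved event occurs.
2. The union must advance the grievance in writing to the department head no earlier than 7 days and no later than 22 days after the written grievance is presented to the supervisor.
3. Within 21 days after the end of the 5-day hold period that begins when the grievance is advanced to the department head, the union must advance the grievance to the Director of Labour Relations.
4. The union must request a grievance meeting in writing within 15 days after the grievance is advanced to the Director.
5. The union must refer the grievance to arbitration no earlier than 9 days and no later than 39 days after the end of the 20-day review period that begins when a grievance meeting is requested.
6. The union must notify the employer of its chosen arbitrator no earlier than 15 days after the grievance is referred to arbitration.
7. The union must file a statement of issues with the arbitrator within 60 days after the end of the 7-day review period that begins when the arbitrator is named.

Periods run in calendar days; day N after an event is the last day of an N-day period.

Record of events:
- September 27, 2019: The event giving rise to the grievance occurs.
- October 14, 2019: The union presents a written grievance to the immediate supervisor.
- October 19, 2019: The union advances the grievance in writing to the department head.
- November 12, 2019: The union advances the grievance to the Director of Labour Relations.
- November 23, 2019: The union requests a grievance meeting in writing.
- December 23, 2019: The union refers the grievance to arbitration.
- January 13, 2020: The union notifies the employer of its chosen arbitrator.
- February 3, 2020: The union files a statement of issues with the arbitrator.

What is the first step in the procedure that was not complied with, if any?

Step 2

Step 1 — counting 20 days from September 27, 2019 (when the grieved event occurs) gives a deadline of October 17, 2019; done October 14, 2019 — timely.
Step 2 — 7 and 22 days from October 14, 2019 (when the written grievance is presented to the supervisor) are October 21, 2019 and November 5, 2019 respectively; done October 19, 2019 — 2 days before the window opened.
The procedure was therefore not followed at step 2.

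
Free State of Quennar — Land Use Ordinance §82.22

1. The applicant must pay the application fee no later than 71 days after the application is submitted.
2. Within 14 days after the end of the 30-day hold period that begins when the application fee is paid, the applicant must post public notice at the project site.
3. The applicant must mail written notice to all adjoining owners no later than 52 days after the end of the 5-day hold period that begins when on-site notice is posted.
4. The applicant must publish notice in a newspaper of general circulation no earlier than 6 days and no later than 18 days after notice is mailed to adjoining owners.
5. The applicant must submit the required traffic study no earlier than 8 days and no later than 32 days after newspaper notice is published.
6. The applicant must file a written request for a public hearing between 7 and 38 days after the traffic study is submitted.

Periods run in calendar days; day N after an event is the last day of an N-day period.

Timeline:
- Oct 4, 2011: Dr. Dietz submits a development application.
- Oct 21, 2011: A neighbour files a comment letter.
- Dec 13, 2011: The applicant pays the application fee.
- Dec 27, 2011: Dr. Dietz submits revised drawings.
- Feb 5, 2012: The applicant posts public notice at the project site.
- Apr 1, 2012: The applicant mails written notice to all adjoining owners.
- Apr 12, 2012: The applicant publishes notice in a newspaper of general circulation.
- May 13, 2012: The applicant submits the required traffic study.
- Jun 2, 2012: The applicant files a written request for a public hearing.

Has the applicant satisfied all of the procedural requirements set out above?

No

Step 1: 71 days after Oct 4, 2011 (when the application is submitted) is Dec 14, 2011; done Dec 13, 2011 — timely.
Step 2: 14 days after Jan 12, 2012 (end of the 30-day hold period, which began when the application fee is paid on Dec 13, 2011) is Jan 26, 2012; done Feb 5, 2012 — 10 days late.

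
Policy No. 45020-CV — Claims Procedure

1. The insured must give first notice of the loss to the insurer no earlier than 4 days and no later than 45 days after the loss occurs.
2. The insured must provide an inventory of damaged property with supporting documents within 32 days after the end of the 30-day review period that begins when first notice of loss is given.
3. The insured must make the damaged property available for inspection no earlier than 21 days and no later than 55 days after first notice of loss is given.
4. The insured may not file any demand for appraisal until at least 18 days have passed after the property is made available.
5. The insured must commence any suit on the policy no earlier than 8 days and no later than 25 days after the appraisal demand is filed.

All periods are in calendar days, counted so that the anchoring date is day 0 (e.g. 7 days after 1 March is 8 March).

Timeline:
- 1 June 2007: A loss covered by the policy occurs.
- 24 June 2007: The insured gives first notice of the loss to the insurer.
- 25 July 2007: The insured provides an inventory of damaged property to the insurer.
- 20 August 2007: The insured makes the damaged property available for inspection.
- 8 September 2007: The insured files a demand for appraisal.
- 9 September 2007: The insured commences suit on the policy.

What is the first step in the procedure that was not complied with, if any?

Step 3

Step 1: the window is 4–45 days after 1 June 2007 (when the loss occurs), so 5 June 2007 through 16 July 2007; 24 June 2007 falls inside that range.
Step 2: 32 days after 24 July 2007 (end of the 30-day review period, which began when first notice of loss is given on 24 June 2007) is 25 August 2007; completed 25 July 2007, before the deadline.
Step 3: the window is 21–55 days after 24 June 2007 (when first notice of loss is given), so 15 July 2007 through 18 August 2007; 20 August 2007 is 2 days past the end of the window.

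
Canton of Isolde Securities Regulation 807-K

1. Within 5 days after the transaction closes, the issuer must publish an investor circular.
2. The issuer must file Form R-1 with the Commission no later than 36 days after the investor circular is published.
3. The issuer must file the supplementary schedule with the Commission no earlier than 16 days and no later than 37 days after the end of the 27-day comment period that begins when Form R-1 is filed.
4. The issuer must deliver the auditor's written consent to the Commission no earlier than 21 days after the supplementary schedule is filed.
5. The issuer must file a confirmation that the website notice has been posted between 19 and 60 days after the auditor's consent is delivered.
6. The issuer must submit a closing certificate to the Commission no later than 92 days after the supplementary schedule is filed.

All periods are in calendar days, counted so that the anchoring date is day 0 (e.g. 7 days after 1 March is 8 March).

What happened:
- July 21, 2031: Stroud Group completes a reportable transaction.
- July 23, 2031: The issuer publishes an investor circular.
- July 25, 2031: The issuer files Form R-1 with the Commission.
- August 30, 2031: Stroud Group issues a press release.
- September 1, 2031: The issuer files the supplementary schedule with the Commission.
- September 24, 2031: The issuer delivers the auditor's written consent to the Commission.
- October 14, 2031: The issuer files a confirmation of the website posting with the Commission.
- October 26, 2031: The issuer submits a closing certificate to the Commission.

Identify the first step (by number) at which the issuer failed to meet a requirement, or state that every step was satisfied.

Step 3

Step 1: 5 days after July 21, 2031 (when the transaction closes) is July 26, 2031; July 23, 2031 is within that limit.
Step 2: 36 days after July 23, 2031 (when the investor circular is published) is August 28, 2031; done July 25, 2031 — timely.
Step 3: the window is 16–37 days after August 21, 2031 (end of the 27-day comment period, which began when Form R-1 is filed on July 25, 2031), so September 6, 2031 through September 27, 2031; September 1, 2031 is 5 days too early.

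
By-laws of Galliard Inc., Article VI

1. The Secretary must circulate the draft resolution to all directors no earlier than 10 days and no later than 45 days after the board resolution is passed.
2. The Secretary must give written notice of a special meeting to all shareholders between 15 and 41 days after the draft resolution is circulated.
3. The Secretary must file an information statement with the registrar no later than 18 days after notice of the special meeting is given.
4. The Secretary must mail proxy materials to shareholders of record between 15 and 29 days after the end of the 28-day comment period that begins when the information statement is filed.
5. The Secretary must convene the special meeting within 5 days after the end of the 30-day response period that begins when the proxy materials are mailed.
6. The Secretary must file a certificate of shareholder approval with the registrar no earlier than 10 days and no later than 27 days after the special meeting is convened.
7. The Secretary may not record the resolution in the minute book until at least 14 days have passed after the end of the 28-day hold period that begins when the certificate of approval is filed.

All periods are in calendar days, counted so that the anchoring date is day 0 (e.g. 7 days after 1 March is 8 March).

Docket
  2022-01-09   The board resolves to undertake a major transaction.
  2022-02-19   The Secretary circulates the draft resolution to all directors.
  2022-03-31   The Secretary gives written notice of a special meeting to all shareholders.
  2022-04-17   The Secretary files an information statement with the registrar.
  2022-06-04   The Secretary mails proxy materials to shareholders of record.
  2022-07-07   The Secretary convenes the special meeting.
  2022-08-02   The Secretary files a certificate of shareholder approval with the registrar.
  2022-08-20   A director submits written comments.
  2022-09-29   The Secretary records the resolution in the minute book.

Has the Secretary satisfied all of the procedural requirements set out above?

Step 1: the window is 10–45 days after 2022-01-09 (when the board resolution is passed), so 2022-01-19 through 2022-02-23; 2022-02-19 falls inside that range.
Step 2: the window is 15–41 days after 2022-02-19 (when the draft resolution is circulated), so 2022-03-06 through 2022-04-01; done 2022-03-31, which is between those dates.
Step 3: 18 days after 2022-03-31 (when notice of the special meeting is given) is 2022-04-18; 2022-04-17 is within that limit.
Step 4: the window is 15–29 days after 2022-05-15 (end of the 28-day comment period, which began when the information statement is filed on 2022-04-17), so 2022-05-30 through 2022-06-13; done 2022-06-04, which is between those dates.
Step 5: 5 days after 2022-07-04 (end of the 30-day response period, which began when the proxy materials are mailed on 2022-06-04) is 2022-07-09; 2022-07-07 is within that limit.
Step 6: the window is 10–27 days after 2022-07-07 (when the special meeting is convened), so 2022-07-17 through 2022-08-03; done 2022-08-02, which is between those dates.
Step 7: the earliest permitted date is 14 days after 2022-08-30 (end of the 28-day hold period, which began when the certificate of approval is filed on 2022-08-02), i.e. 2022-09-13; done 2022-09-29 — permitted.

Yes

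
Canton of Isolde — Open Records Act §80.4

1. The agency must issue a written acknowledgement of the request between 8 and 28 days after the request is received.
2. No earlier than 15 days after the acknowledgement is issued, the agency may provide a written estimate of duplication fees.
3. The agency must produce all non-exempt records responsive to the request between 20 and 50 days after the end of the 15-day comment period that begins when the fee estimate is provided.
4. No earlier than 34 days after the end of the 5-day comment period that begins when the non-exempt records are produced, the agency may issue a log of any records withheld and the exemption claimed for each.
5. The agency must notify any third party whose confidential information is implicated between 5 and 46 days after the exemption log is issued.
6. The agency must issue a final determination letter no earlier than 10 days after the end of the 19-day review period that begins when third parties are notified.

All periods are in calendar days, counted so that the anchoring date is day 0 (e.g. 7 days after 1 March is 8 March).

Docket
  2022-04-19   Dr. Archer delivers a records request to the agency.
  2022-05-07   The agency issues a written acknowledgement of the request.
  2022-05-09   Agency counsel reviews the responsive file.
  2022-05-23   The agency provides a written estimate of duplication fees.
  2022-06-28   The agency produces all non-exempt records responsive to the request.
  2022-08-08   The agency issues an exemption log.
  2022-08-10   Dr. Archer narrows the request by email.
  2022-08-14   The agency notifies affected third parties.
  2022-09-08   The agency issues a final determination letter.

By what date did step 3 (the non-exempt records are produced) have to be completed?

2022-07-27

The fee estimate is provided on 2022-05-23; the 15-day comment period therefore ends 2022-06-07, and step 3 runs from that date. The window is 20–50 days after 2022-06-07; it closes on 2022-07-27.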